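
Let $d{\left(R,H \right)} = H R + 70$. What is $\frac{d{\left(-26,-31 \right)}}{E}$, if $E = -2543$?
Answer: $- \frac{876}{2543} \approx -0.34447$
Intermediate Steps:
$d{\left(R,H \right)} = 70 + H R$
$\frac{d{\left(-26,-31 \right)}}{E} = \frac{70 - -806}{-2543} = \left(70 + 806\right) \left(- \frac{1}{2543}\right) = 876 \left(- \frac{1}{2543}\right) = - \frac{876}{2543}$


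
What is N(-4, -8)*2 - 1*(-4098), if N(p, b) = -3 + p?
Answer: 4084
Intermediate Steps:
N(-4, -8)*2 - 1*(-4098) = (-3 - 4)*2 - 1*(-4098) = -7*2 + 4098 = -14 + 4098 = 4084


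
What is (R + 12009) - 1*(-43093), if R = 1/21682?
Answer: 1194721565/21682 ≈ 55102.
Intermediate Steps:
R = 1/21682 ≈ 4.6121e-5
(R + 12009) - 1*(-43093) = (1/21682 + 12009) - 1*(-43093) = 260379139/21682 + 43093 = 1194721565/21682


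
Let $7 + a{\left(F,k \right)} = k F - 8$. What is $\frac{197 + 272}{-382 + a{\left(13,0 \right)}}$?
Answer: $- \frac{469}{397} \approx -1.1814$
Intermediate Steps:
$a{\left(F,k \right)} = -15 + F k$ ($a{\left(F,k \right)} = -7 + \left(k F - 8\right) = -7 + \left(F k - 8\right) = -7 + \left(-8 + F k\right) = -15 + F k$)
$\frac{197 + 272}{-382 + a{\left(13,0 \right)}} = \frac{197 + 272}{-382 + \left(-15 + 13 \cdot 0\right)} = \frac{469}{-382 + \left(-15 + 0\right)} = \frac{469}{-382 - 15} = \frac{469}{-397} = 469 \left(- \frac{1}{397}\right) = - \frac{469}{397}$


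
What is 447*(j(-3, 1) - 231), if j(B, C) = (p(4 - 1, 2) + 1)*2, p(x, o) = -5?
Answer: -106833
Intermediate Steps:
j(B, C) = -8 (j(B, C) = (-5 + 1)*2 = -4*2 = -8)
447*(j(-3, 1) - 231) = 447*(-8 - 231) = 447*(-239) = -106833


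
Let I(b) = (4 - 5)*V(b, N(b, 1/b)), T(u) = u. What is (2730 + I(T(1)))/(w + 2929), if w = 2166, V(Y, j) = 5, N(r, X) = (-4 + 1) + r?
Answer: 545/1019 ≈ 0.53484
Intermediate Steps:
N(r, X) = -3 + r
I(b) = -5 (I(b) = (4 - 5)*5 = -1*5 = -5)
(2730 + I(T(1)))/(w + 2929) = (2730 - 5)/(2166 + 2929) = 2725/5095 = 2725*(1/5095) = 545/1019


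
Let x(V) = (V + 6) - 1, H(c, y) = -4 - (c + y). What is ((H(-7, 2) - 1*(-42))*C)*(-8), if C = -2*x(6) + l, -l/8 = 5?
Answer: 21328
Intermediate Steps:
l = -40 (l = -8*5 = -40)
H(c, y) = -4 - c - y (H(c, y) = -4 + (-c - y) = -4 - c - y)
x(V) = 5 + V (x(V) = (6 + V) - 1 = 5 + V)
C = -62 (C = -2*(5 + 6) - 40 = -2*11 - 40 = -22 - 40 = -62)
((H(-7, 2) - 1*(-42))*C)*(-8) = (((-4 - 1*(-7) - 1*2) - 1*(-42))*(-62))*(-8) = (((-4 + 7 - 2) + 42)*(-62))*(-8) = ((1 + 42)*(-62))*(-8) = (43*(-62))*(-8) = -2666*(-8) = 21328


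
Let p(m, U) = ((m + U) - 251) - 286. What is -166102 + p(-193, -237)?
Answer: -167069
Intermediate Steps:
p(m, U) = -537 + U + m (p(m, U) = ((U + m) - 251) - 286 = (-251 + U + m) - 286 = -537 + U + m)
-166102 + p(-193, -237) = -166102 + (-537 - 237 - 193) = -166102 - 967 = -167069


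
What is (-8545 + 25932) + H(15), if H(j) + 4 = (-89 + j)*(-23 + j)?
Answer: 17975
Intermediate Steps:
H(j) = -4 + (-89 + j)*(-23 + j)
(-8545 + 25932) + H(15) = (-8545 + 25932) + (2043 + 15² - 112*15) = 17387 + (2043 + 225 - 1680) = 17387 + 588 = 17975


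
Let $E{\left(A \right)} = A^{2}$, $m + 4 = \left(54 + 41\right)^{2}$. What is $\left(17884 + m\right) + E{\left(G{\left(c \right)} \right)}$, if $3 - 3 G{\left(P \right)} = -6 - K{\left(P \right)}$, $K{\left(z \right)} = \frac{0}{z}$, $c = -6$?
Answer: $26914$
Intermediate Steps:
$K{\left(z \right)} = 0$
$m = 9021$ ($m = -4 + \left(54 + 41\right)^{2} = -4 + 95^{2} = -4 + 9025 = 9021$)
$G{\left(P \right)} = 3$ ($G{\left(P \right)} = 1 - \frac{-6 - 0}{3} = 1 - \frac{-6 + 0}{3} = 1 - -2 = 1 + 2 = 3$)
$\left(17884 + m\right) + E{\left(G{\left(c \right)} \right)} = \left(17884 + 9021\right) + 3^{2} = 26905 + 9 = 26914$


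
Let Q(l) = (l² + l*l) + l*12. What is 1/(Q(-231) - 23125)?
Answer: 1/80825 ≈ 1.2372e-5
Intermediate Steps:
Q(l) = 2*l² + 12*l (Q(l) = (l² + l²) + 12*l = 2*l² + 12*l)
1/(Q(-231) - 23125) = 1/(2*(-231)*(6 - 231) - 23125) = 1/(2*(-231)*(-225) - 23125) = 1/(103950 - 23125) = 1/80825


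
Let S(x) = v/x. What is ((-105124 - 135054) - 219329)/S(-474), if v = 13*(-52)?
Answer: -108903159/338 ≈ -3.2220e+5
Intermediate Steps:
v = -676
S(x) = -676/x
((-105124 - 135054) - 219329)/S(-474) = ((-105124 - 135054) - 219329)/((-676/(-474))) = (-240178 - 219329)/((-676*(-1/474))) = -459507/338/237 = -459507*237/338 = -108903159/338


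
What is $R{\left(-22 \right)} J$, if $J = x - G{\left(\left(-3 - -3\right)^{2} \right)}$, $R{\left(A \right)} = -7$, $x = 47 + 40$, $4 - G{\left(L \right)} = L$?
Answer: $-581$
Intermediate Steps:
$G{\left(L \right)} = 4 - L$
$x = 87$
$J = 83$ ($J = 87 - \left(4 - \left(-3 - -3\right)^{2}\right) = 87 - \left(4 - \left(-3 + 3\right)^{2}\right) = 87 - \left(4 - 0^{2}\right) = 87 - \left(4 - 0\right) = 87 - \left(4 + 0\right) = 87 - 4 = 83$)
$R{\left(-22 \right)} J = \left(-7\right) 83 = -581$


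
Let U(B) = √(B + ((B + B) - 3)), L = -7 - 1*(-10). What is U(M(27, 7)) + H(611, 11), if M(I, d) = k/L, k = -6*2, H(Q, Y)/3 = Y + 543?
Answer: 1662 + I*√15 ≈ 1662.0 + 3.873*I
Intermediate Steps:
L = 3 (L = -7 + 10 = 3)
H(Q, Y) = 1629 + 3*Y (H(Q, Y) = 3*(Y + 543) = 3*(543 + Y) = 1629 + 3*Y)
k = -12
M(I, d) = -4 (M(I, d) = -12/3 = -12*⅓ = -4)
U(B) = √(-3 + 3*B) (U(B) = √(B + (2*B - 3)) = √(B + (-3 + 2*B)) = √(-3 + 3*B))
U(M(27, 7)) + H(611, 11) = √(-3 + 3*(-4)) + (1629 + 3*11) = √(-3 - 12) + (1629 + 33) = √(-15) + 1662 = I*√15 + 1662 = 1662 + I*√15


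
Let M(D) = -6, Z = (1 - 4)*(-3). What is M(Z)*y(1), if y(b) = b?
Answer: -6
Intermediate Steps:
Z = 9 (Z = -3*(-3) = 9)
M(Z)*y(1) = -6*1 = -6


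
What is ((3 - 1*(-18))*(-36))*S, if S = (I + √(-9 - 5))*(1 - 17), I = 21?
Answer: 254016 + 12096*I*√14 ≈ 2.5402e+5 + 45259.0*I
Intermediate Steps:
S = -336 - 16*I*√14 (S = (21 + √(-9 - 5))*(1 - 17) = (21 + √(-14))*(-16) = (21 + I*√14)*(-16) = -336 - 16*I*√14 ≈ -336.0 - 59.867*I)
((3 - 1*(-18))*(-36))*S = ((3 - 1*(-18))*(-36))*(-336 - 16*I*√14) = ((3 + 18)*(-36))*(-336 - 16*I*√14) = (21*(-36))*(-336 - 16*I*√14) = -756*(-336 - 16*I*√14) = 254016 + 12096*I*√14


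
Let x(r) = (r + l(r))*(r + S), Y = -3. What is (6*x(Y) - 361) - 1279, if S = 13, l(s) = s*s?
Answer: -1280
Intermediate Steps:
l(s) = s**2
x(r) = (13 + r)*(r + r**2) (x(r) = (r + r**2)*(r + 13) = (r + r**2)*(13 + r) = (13 + r)*(r + r**2))
(6*x(Y) - 361) - 1279 = (6*(-3*(13 + (-3)**2 + 14*(-3))) - 361) - 1279 = (6*(-3*(13 + 9 - 42)) - 361) - 1279 = (6*(-3*(-20)) - 361) - 1279 = (6*60 - 361) - 1279 = (360 - 361) - 1279 = -1 - 1279 = -1280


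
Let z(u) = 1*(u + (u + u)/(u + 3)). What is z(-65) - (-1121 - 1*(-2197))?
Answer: -35306/31 ≈ -1138.9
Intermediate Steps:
z(u) = u + 2*u/(3 + u) (z(u) = 1*(u + (2*u)/(3 + u)) = 1*(u + 2*u/(3 + u)) = u + 2*u/(3 + u))
z(-65) - (-1121 - 1*(-2197)) = -65*(5 - 65)/(3 - 65) - (-1121 - 1*(-2197)) = -65*(-60)/(-62) - (-1121 + 2197) = -65*(-1/62)*(-60) - 1*1076 = -1950/31 - 1076 = -35306/31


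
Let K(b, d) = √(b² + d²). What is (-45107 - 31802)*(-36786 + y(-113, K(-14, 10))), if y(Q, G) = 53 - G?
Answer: 2825098297 + 153818*√74 ≈ 2.8264e+9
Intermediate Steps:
(-45107 - 31802)*(-36786 + y(-113, K(-14, 10))) = (-45107 - 31802)*(-36786 + (53 - √((-14)² + 10²))) = -76909*(-36786 + (53 - √(196 + 100))) = -76909*(-36786 + (53 - √296)) = -76909*(-36786 + (53 - 2*√74)) = -76909*(-36733 - 2*√74) = 2825098297 + 153818*√74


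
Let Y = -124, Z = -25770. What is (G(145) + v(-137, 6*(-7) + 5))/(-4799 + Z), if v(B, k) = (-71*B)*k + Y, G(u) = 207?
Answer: 359816/30569 ≈ 11.771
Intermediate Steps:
v(B, k) = -124 - 71*B*k (v(B, k) = (-71*B)*k - 124 = -71*B*k - 124 = -124 - 71*B*k)
(G(145) + v(-137, 6*(-7) + 5))/(-4799 + Z) = (207 + (-124 - 71*(-137)*(6*(-7) + 5)))/(-4799 - 25770) = (207 + (-124 - 71*(-137)*(-42 + 5)))/(-30569) = (207 + (-124 - 71*(-137)*(-37)))*(-1/30569) = (207 + (-124 - 359899))*(-1/30569) = (207 - 360023)*(-1/30569) = -359816*(-1/30569) = 359816/30569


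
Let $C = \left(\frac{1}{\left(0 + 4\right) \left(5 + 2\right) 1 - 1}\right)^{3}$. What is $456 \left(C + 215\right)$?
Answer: $\frac{643240592}{6561} \approx 98040.0$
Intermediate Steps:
$C = \frac{1}{19683}$ ($C = \left(\frac{1}{4 \cdot 7 \cdot 1 - 1}\right)^{3} = \left(\frac{1}{28 \cdot 1 - 1}\right)^{3} = \left(\frac{1}{28 - 1}\right)^{3} = \left(\frac{1}{27}\right)^{3} = \frac{1}{19683} \approx 5.0805 \cdot 10^{-5}$)
$456 \left(C + 215\right) = 456 \left(\frac{1}{19683} + 215\right) = 456 \cdot \frac{4231846}{19683} = \frac{643240592}{6561}$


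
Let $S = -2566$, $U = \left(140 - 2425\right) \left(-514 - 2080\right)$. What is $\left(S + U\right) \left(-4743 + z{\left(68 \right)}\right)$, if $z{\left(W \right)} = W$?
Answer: $-27698084700$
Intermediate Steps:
$U = 5927290$ ($U = \left(-2285\right) \left(-2594\right) = 5927290$)
$\left(S + U\right) \left(-4743 + z{\left(68 \right)}\right) = \left(-2566 + 5927290\right) \left(-4743 + 68\right) = 5924724 \left(-4675\right) = -27698084700$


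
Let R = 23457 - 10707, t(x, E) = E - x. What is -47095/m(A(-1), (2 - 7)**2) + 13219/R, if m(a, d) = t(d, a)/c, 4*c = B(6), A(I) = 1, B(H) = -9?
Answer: -900480371/204000 ≈ -4414.1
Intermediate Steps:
c = -9/4 (c = (1/4)*(-9) = -9/4 ≈ -2.2500)
m(a, d) = -4*a/9 + 4*d/9 (m(a, d) = (a - d)/(-9/4) = (a - d)*(-4/9) = -4*a/9 + 4*d/9)
R = 12750
-47095/m(A(-1), (2 - 7)**2) + 13219/R = -47095/(-4/9*1 + 4*(2 - 7)**2/9) + 13219/12750 = -47095/(-4/9 + (4/9)*(-5)**2) + 13219*(1/12750) = -47095/(-4/9 + (4/9)*25) + 13219/12750 = -47095/(-4/9 + 100/9) + 13219/12750 = -47095/32/3 + 13219/12750 = -47095*3/32 + 13219/12750 = -141285/32 + 13219/12750 = -900480371/204000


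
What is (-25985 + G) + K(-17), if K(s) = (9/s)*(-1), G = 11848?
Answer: -240320/17 ≈ -14136.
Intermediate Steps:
K(s) = -9/s
(-25985 + G) + K(-17) = (-25985 + 11848) - 9/(-17) = -14137 - 9*(-1/17) = -14137 + 9/17 = -240320/17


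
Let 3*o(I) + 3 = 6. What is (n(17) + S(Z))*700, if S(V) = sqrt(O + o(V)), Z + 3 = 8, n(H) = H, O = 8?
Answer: 14000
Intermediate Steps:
o(I) = 1 (o(I) = -1 + (1/3)*6 = -1 + 2 = 1)
Z = 5 (Z = -3 + 8 = 5)
S(V) = 3 (S(V) = sqrt(8 + 1) = sqrt(9) = 3)
(n(17) + S(Z))*700 = (17 + 3)*700 = 20*700 = 14000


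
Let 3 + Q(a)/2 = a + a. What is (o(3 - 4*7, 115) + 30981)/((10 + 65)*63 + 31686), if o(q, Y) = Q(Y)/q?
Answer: 774071/910275 ≈ 0.85037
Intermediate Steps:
Q(a) = -6 + 4*a (Q(a) = -6 + 2*(a + a) = -6 + 2*(2*a) = -6 + 4*a)
o(q, Y) = (-6 + 4*Y)/q
(o(3 - 4*7, 115) + 30981)/((10 + 65)*63 + 31686) = (2*(-3 + 2*115)/(3 - 4*7) + 30981)/((10 + 65)*63 + 31686) = (2*(-3 + 230)/(3 - 28) + 30981)/(75*63 + 31686) = (2*227/(-25) + 30981)/(4725 + 31686) = (2*(-1/25)*227 + 30981)/36411 = (-454/25 + 30981)*(1/36411) = (774071/25)*(1/36411) = 774071/910275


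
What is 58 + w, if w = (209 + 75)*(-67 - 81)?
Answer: -41974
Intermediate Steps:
w = -42032 (w = 284*(-148) = -42032)
58 + w = 58 - 42032 = -41974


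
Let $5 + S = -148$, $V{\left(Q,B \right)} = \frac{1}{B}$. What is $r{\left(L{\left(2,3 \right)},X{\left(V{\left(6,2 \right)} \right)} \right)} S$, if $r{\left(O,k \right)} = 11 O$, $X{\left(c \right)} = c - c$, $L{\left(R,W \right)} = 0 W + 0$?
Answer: $0$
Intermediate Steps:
$S = -153$ ($S = -5 - 148 = -153$)
$L{\left(R,W \right)} = 0$ ($L{\left(R,W \right)} = 0 + 0 = 0$)
$X{\left(c \right)} = 0$
$r{\left(L{\left(2,3 \right)},X{\left(V{\left(6,2 \right)} \right)} \right)} S = 11 \cdot 0 \left(-153\right) = 0 \left(-153\right) = 0$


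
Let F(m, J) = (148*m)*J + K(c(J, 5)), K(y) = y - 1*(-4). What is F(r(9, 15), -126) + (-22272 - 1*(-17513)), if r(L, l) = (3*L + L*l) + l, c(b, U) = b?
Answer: -3305577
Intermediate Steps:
K(y) = 4 + y (K(y) = y + 4 = 4 + y)
r(L, l) = l + 3*L + L*l
F(m, J) = 4 + J + 148*J*m (F(m, J) = (148*m)*J + (4 + J) = 148*J*m + (4 + J) = 4 + J + 148*J*m)
F(r(9, 15), -126) + (-22272 - 1*(-17513)) = (4 - 126 + 148*(-126)*(15 + 3*9 + 9*15)) + (-22272 - 1*(-17513)) = (4 - 126 + 148*(-126)*(15 + 27 + 135)) + (-22272 + 17513) = (4 - 126 + 148*(-126)*177) - 4759 = (4 - 126 - 3300696) - 4759 = -3300818 - 4759 = -3305577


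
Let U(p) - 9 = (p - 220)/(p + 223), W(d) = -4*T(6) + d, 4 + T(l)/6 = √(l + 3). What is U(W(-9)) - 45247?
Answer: -10766849/238 ≈ -45239.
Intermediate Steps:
T(l) = -24 + 6*√(3 + l) (T(l) = -24 + 6*√(l + 3) = -24 + 6*√(3 + l))
W(d) = 24 + d (W(d) = -4*(-24 + 6*√(3 + 6)) + d = -4*(-24 + 6*√9) + d = -4*(-24 + 6*3) + d = -4*(-24 + 18) + d = -4*(-6) + d = 24 + d)
U(p) = 9 + (-220 + p)/(223 + p) (U(p) = 9 + (p - 220)/(p + 223) = 9 + (-220 + p)/(223 + p))
U(W(-9)) - 45247 = (1787 + 10*(24 - 9))/(223 + (24 - 9)) - 45247 = (1787 + 10*15)/(223 + 15) - 45247 = (1787 + 150)/238 - 45247 = (1/238)*1937 - 45247 = 1937/238 - 45247 = -10766849/238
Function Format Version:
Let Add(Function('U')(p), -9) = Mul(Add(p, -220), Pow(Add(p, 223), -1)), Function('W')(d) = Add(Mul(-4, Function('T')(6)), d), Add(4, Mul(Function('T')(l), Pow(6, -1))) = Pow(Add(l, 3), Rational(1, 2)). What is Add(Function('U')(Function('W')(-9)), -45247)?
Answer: Rational(-10766849, 238) ≈ -45239.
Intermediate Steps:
Function('T')(l) = Add(-24, Mul(6, Pow(Add(3, l), Rational(1, 2)))) (Function('T')(l) = Add(-24, Mul(6, Pow(Add(l, 3), Rational(1, 2)))) = Add(-24, Mul(6, Pow(Add(3, l), Rational(1, 2)))))
Function('W')(d) = Add(24, d) (Function('W')(d) = Add(Mul(-4, Add(-24, Mul(6, Pow(Add(3, 6), Rational(1, 2))))), d) = Add(Mul(-4, Add(-24, Mul(6, Pow(9, Rational(1, 2))))), d) = Add(Mul(-4, Add(-24, Mul(6, 3))), d) = Add(Mul(-4, Add(-24, 18)), d) = Add(Mul(-4, -6), d) = Add(24, d))
Function('U')(p) = Add(9, Mul(Pow(Add(223, p), -1), Add(-220, p))) (Function('U')(p) = Add(9, Mul(Add(p, -220), Pow(Add(p, 223), -1))) = Add(9, Mul(Add(-220, p), Pow(Add(223, p), -1))) = Add(9, Mul(Pow(Add(223, p), -1), Add(-220, p))))
Add(Function('U')(Function('W')(-9)), -45247) = Add(Mul(Pow(Add(223, Add(24, -9)), -1), Add(1787, Mul(10, Add(24, -9)))), -45247) = Add(Mul(Pow(Add(223, 15), -1), Add(1787, Mul(10, 15))), -45247) = Add(Mul(Pow(238, -1), Add(1787, 150)), -45247) = Add(Mul(Rational(1, 238), 1937), -45247) = Add(Rational(1937, 238), -45247) = Rational(-10766849, 238)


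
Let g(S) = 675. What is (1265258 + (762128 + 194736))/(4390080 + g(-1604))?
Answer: 2222122/4390755 ≈ 0.50609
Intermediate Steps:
(1265258 + (762128 + 194736))/(4390080 + g(-1604)) = (1265258 + (762128 + 194736))/(4390080 + 675) = (1265258 + 956864)/4390755 = 2222122*(1/4390755) = 2222122/4390755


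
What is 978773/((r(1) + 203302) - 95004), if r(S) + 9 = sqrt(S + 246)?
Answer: 105990349397/11726507274 - 978773*sqrt(247)/11726507274 ≈ 9.0372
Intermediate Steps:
r(S) = -9 + sqrt(246 + S) (r(S) = -9 + sqrt(S + 246) = -9 + sqrt(246 + S))
978773/((r(1) + 203302) - 95004) = 978773/(((-9 + sqrt(246 + 1)) + 203302) - 95004) = 978773/(((-9 + sqrt(247)) + 203302) - 95004) = 978773/((203293 + sqrt(247)) - 95004) = 978773/(108289 + sqrt(247))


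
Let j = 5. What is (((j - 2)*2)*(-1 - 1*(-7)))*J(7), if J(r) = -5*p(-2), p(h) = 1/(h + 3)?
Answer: -180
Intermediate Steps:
p(h) = 1/(3 + h)
J(r) = -5 (J(r) = -5/(3 - 2) = -5/1 = -5*1 = -5)
(((j - 2)*2)*(-1 - 1*(-7)))*J(7) = (((5 - 2)*2)*(-1 - 1*(-7)))*(-5) = ((3*2)*(-1 + 7))*(-5) = (6*6)*(-5) = 36*(-5) = -180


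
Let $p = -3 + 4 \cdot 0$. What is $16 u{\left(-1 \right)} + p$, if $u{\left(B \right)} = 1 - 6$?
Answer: $-83$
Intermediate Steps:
$u{\left(B \right)} = -5$
$p = -3$ ($p = -3 + 0 = -3$)
$16 u{\left(-1 \right)} + p = 16 \left(-5\right) - 3 = -80 - 3 = -83$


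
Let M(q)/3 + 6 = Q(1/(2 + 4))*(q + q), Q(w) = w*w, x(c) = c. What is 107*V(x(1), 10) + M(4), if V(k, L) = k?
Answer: 269/3 ≈ 89.667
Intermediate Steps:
Q(w) = w²
M(q) = -18 + q/6 (M(q) = -18 + 3*((1/(2 + 4))²*(q + q)) = -18 + 3*((1/6)²*(2*q)) = -18 + 3*((⅙)²*(2*q)) = -18 + 3*((2*q)/36) = -18 + 3*(q/18) = -18 + q/6)
107*V(x(1), 10) + M(4) = 107*1 + (-18 + (⅙)*4) = 107 + (-18 + ⅔) = 107 - 52/3 = 269/3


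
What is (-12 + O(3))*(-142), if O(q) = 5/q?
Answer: 4402/3 ≈ 1467.3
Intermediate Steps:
(-12 + O(3))*(-142) = (-12 + 5/3)*(-142) = -31/3*(-142) = 4402/3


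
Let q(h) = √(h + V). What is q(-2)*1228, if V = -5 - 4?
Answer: 1228*I*√11 ≈ 4072.8*I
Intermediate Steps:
V = -9
q(h) = √(-9 + h) (q(h) = √(h - 9) = √(-9 + h))
q(-2)*1228 = √(-9 - 2)*1228 = √(-11)*1228 = (I*√11)*1228 = 1228*I*√11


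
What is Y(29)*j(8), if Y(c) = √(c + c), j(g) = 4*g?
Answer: 32*√58 ≈ 243.70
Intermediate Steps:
Y(c) = √2*√c (Y(c) = √(2*c) = √2*√c)
Y(29)*j(8) = (√2*√29)*(4*8) = √58*32 = 32*√58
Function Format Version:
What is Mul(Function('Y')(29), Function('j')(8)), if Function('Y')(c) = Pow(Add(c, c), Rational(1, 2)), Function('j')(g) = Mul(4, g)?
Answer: Mul(32, Pow(58, Rational(1, 2))) ≈ 243.70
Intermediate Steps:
Function('Y')(c) = Mul(Pow(2, Rational(1, 2)), Pow(c, Rational(1, 2))) (Function('Y')(c) = Pow(Mul(2, c), Rational(1, 2)) = Mul(Pow(2, Rational(1, 2)), Pow(c, Rational(1, 2))))
Mul(Function('Y')(29), Function('j')(8)) = Mul(Mul(Pow(2, Rational(1, 2)), Pow(29, Rational(1, 2))), Mul(4, 8)) = Mul(Pow(58, Rational(1, 2)), 32) = Mul(32, Pow(58, Rational(1, 2)))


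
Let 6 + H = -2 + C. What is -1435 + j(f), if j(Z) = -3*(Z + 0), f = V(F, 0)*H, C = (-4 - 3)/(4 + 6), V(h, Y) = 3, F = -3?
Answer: -13567/10 ≈ -1356.7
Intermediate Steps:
C = -7/10 ≈ -0.70000
H = -87/10 (H = -6 + (-2 - 7/10) = -6 - 27/10 = -87/10 ≈ -8.7000)
f = -261/10 (f = 3*(-87/10) = -261/10 ≈ -26.100)
j(Z) = -3*Z
-1435 + j(f) = -1435 - 3*(-261/10) = -1435 + 783/10 = -13567/10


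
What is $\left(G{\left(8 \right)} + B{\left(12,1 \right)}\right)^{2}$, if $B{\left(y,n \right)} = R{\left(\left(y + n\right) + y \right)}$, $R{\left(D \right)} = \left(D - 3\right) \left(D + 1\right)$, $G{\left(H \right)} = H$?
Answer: $336400$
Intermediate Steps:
$R{\left(D \right)} = \left(1 + D\right) \left(-3 + D\right)$ ($R{\left(D \right)} = \left(-3 + D\right) \left(1 + D\right) = \left(1 + D\right) \left(-3 + D\right)$)
$B{\left(y,n \right)} = -3 + \left(n + 2 y\right)^{2} - 4 y - 2 n$ ($B{\left(y,n \right)} = -3 + \left(\left(y + n\right) + y\right)^{2} - 2 \left(\left(y + n\right) + y\right) = -3 + \left(\left(n + y\right) + y\right)^{2} - 2 \left(\left(n + y\right) + y\right) = -3 + \left(n + 2 y\right)^{2} - 2 \left(n + 2 y\right) = -3 + \left(n + 2 y\right)^{2} - \left(2 n + 4 y\right) = -3 + \left(n + 2 y\right)^{2} - 4 y - 2 n$)
$\left(G{\left(8 \right)} + B{\left(12,1 \right)}\right)^{2} = \left(8 - \left(53 - \left(1 + 2 \cdot 12\right)^{2}\right)\right)^{2} = \left(8 - \left(53 - \left(1 + 24\right)^{2}\right)\right)^{2} = \left(8 - \left(53 - 625\right)\right)^{2} = \left(8 - -572\right)^{2} = \left(8 + 572\right)^{2} = 580^{2} = 336400$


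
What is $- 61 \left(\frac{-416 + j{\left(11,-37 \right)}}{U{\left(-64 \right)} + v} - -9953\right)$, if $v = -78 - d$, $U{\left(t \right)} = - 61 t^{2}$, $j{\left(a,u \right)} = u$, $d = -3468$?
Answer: $- \frac{149637669611}{246466} \approx -6.0713 \cdot 10^{5}$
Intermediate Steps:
$v = 3390$ ($v = -78 - -3468 = -78 + 3468 = 3390$)
$- 61 \left(\frac{-416 + j{\left(11,-37 \right)}}{U{\left(-64 \right)} + v} - -9953\right) = - 61 \left(\frac{-416 - 37}{- 61 \left(-64\right)^{2} + 3390} - -9953\right) = - 61 \left(- \frac{453}{\left(-61\right) 4096 + 3390} + 9953\right) = - 61 \left(- \frac{453}{-249856 + 3390} + 9953\right) = - 61 \left(- \frac{453}{-246466} + 9953\right) = - 61 \left(\left(-453\right) \left(- \frac{1}{246466}\right) + 9953\right) = - 61 \left(\frac{453}{246466} + 9953\right) = \left(-61\right) \frac{2453076551}{246466} = - \frac{149637669611}{246466}$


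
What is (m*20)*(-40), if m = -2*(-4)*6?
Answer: -38400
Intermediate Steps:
m = 48 (m = 8*6 = 48)
(m*20)*(-40) = (48*20)*(-40) = 960*(-40) = -38400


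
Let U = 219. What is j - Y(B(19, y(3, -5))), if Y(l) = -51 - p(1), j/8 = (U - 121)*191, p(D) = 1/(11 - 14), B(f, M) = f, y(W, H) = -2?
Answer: 449384/3 ≈ 1.4979e+5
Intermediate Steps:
p(D) = -⅓ (p(D) = 1/(-3) = -⅓)
j = 149744 (j = 8*((219 - 121)*191) = 8*(98*191) = 8*18718 = 149744)
Y(l) = -152/3 (Y(l) = -51 - 1*(-⅓) = -51 + ⅓ = -152/3)
j - Y(B(19, y(3, -5))) = 149744 - 1*(-152/3) = 149744 + 152/3 = 449384/3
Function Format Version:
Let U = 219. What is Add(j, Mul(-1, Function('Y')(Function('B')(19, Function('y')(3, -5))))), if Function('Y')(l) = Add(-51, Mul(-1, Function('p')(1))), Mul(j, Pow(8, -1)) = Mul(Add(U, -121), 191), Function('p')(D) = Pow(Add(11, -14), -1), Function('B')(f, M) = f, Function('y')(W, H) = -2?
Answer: Rational(449384, 3) ≈ 1.4979e+5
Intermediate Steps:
Function('p')(D) = Rational(-1, 3) (Function('p')(D) = Pow(-3, -1) = Rational(-1, 3))
j = 149744 (j = Mul(8, Mul(Add(219, -121), 191)) = Mul(8, Mul(98, 191)) = Mul(8, 18718) = 149744)
Function('Y')(l) = Rational(-152, 3) (Function('Y')(l) = Add(-51, Mul(-1, Rational(-1, 3))) = Add(-51, Rational(1, 3)) = Rational(-152, 3))
Add(j, Mul(-1, Function('Y')(Function('B')(19, Function('y')(3, -5))))) = Add(149744, Mul(-1, Rational(-152, 3))) = Add(149744, Rational(152, 3)) = Rational(449384, 3)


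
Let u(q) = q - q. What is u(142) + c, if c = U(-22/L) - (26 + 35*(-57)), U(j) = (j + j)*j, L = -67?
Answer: 8839809/4489 ≈ 1969.2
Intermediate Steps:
u(q) = 0
U(j) = 2*j² (U(j) = (2*j)*j = 2*j²)
c = 8839809/4489 (c = 2*(-22/(-67))² - (26 + 35*(-57)) = 2*(-22*(-1/67))² - (26 - 1995) = 2*(22/67)² - 1*(-1969) = 2*(484/4489) + 1969 = 968/4489 + 1969 = 8839809/4489 ≈ 1969.2)
u(142) + c = 0 + 8839809/4489 = 8839809/4489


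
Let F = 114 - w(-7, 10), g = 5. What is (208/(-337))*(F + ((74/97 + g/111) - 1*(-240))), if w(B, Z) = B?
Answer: -810281888/3628479 ≈ -223.31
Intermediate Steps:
F = 121 (F = 114 - 1*(-7) = 114 + 7 = 121)
(208/(-337))*(F + ((74/97 + g/111) - 1*(-240))) = (208/(-337))*(121 + ((74/97 + 5/111) - 1*(-240))) = (208*(-1/337))*(121 + ((74*(1/97) + 5*(1/111)) + 240)) = -208*(121 + ((74/97 + 5/111) + 240))/337 = -208*(121 + (8699/10767 + 240))/337 = -208*(121 + 2592779/10767)/337 = -208/337*3895586/10767 = -810281888/3628479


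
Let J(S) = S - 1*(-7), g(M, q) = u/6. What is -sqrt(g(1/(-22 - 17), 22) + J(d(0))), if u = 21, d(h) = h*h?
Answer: -sqrt(42)/2 ≈ -3.2404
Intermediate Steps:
d(h) = h**2
g(M, q) = 7/2 (g(M, q) = 21/6 = 21*(1/6) = 7/2)
J(S) = 7 + S (J(S) = S + 7 = 7 + S)
-sqrt(g(1/(-22 - 17), 22) + J(d(0))) = -sqrt(7/2 + (7 + 0**2)) = -sqrt(7/2 + (7 + 0)) = -sqrt(7/2 + 7) = -sqrt(21/2) = -sqrt(42)/2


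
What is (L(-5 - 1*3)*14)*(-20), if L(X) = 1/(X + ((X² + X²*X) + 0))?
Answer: 35/57 ≈ 0.61403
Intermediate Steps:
L(X) = 1/(X + X² + X³) (L(X) = 1/(X + ((X² + X³) + 0)) = 1/(X + (X² + X³)) = 1/(X + X² + X³))
(L(-5 - 1*3)*14)*(-20) = ((1/((-5 - 1*3)*(1 + (-5 - 1*3) + (-5 - 1*3)²)))*14)*(-20) = ((1/((-5 - 3)*(1 + (-5 - 3) + (-5 - 3)²)))*14)*(-20) = ((1/((-8)*(1 - 8 + (-8)²)))*14)*(-20) = (-1/(8*(1 - 8 + 64))*14)*(-20) = (-⅛/57*14)*(-20) = (-⅛*1/57*14)*(-20) = -1/456*14*(-20) = -7/228*(-20) = 35/57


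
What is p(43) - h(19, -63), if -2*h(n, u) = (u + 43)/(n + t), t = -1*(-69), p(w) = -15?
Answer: -665/44 ≈ -15.114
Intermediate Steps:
t = 69
h(n, u) = -(43 + u)/(2*(69 + n)) (h(n, u) = -(u + 43)/(2*(n + 69)) = -(43 + u)/(2*(69 + n)))
p(43) - h(19, -63) = -15 - (-43 - 1*(-63))/(2*(69 + 19)) = -15 - (-43 + 63)/(2*88) = -15 - 20/(2*88) = -15 - 1*5/44 = -15 - 5/44 = -665/44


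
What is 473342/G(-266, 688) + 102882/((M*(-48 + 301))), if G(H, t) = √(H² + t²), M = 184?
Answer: 51441/23276 + 236671*√5441/27205 ≈ 643.92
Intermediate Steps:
473342/G(-266, 688) + 102882/((M*(-48 + 301))) = 473342/(√((-266)² + 688²)) + 102882/((184*(-48 + 301))) = 473342/(√(70756 + 473344)) + 102882/((184*253)) = 473342/(√544100) + 102882/46552 = 473342/((10*√5441)) + 102882*(1/46552) = 473342*(√5441/54410) + 51441/23276 = 236671*√5441/27205 + 51441/23276 = 51441/23276 + 236671*√5441/27205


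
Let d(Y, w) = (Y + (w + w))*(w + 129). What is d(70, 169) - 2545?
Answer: 119039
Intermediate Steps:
d(Y, w) = (129 + w)*(Y + 2*w) (d(Y, w) = (Y + 2*w)*(129 + w) = (129 + w)*(Y + 2*w))
d(70, 169) - 2545 = (2*169**2 + 129*70 + 258*169 + 70*169) - 2545 = (2*28561 + 9030 + 43602 + 11830) - 2545 = (57122 + 9030 + 43602 + 11830) - 2545 = 121584 - 2545 = 119039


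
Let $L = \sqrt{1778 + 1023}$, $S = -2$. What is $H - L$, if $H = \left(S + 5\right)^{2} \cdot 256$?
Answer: $2304 - \sqrt{2801} \approx 2251.1$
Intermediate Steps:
$H = 2304$ ($H = \left(-2 + 5\right)^{2} \cdot 256 = 3^{2} \cdot 256 = 9 \cdot 256 = 2304$)
$L = \sqrt{2801} \approx 52.924$
$H - L = 2304 - \sqrt{2801}$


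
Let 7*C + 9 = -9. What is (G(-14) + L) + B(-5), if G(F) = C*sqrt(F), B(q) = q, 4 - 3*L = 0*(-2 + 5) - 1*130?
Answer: 119/3 - 18*I*sqrt(14)/7 ≈ 39.667 - 9.6214*I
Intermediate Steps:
L = 134/3 (L = 4/3 - (0*(-2 + 5) - 1*130)/3 = 4/3 - (0*3 - 130)/3 = 4/3 - (0 - 130)/3 = 4/3 - 1/3*(-130) = 4/3 + 130/3 = 134/3 ≈ 44.667)
C = -18/7 (C = -9/7 + (1/7)*(-9) = -9/7 - 9/7 = -18/7 ≈ -2.5714)
G(F) = -18*sqrt(F)/7
(G(-14) + L) + B(-5) = (-18*I*sqrt(14)/7 + 134/3) - 5 = (134/3 - 18*I*sqrt(14)/7) - 5 = 119/3 - 18*I*sqrt(14)/7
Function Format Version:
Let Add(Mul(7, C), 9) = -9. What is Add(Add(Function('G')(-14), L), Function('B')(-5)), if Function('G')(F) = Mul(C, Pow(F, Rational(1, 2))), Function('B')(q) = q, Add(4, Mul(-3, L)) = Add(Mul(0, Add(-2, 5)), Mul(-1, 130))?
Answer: Add(Rational(119, 3), Mul(Rational(-18, 7), I, Pow(14, Rational(1, 2)))) ≈ Add(39.667, Mul(-9.6214, I))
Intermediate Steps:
L = Rational(134, 3) (L = Add(Rational(4, 3), Mul(Rational(-1, 3), Add(Mul(0, Add(-2, 5)), Mul(-1, 130)))) = Add(Rational(4, 3), Mul(Rational(-1, 3), Add(Mul(0, 3), -130))) = Add(Rational(4, 3), Mul(Rational(-1, 3), Add(0, -130))) = Add(Rational(4, 3), Mul(Rational(-1, 3), -130)) = Add(Rational(4, 3), Rational(130, 3)) = Rational(134, 3) ≈ 44.667)
C = Rational(-18, 7) (C = Add(Rational(-9, 7), Mul(Rational(1, 7), -9)) = Add(Rational(-9, 7), Rational(-9, 7)) = Rational(-18, 7) ≈ -2.5714)
Function('G')(F) = Mul(Rational(-18, 7), Pow(F, Rational(1, 2)))
Add(Add(Function('G')(-14), L), Function('B')(-5)) = Add(Add(Mul(Rational(-18, 7), Pow(-14, Rational(1, 2))), Rational(134, 3)), -5) = Add(Add(Mul(Rational(-18, 7), Mul(I, Pow(14, Rational(1, 2)))), Rational(134, 3)), -5) = Add(Add(Mul(Rational(-18, 7), I, Pow(14, Rational(1, 2))), Rational(134, 3)), -5) = Add(Add(Rational(134, 3), Mul(Rational(-18, 7), I, Pow(14, Rational(1, 2)))), -5) = Add(Rational(119, 3), Mul(Rational(-18, 7), I, Pow(14, Rational(1, 2))))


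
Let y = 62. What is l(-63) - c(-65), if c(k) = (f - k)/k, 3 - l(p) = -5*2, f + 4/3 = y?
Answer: 224/15 ≈ 14.933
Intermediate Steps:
f = 182/3 (f = -4/3 + 62 = 182/3 ≈ 60.667)
l(p) = 13 (l(p) = 3 - (-5)*2 = 3 - 1*(-10) = 3 + 10 = 13)
c(k) = (182/3 - k)/k
l(-63) - c(-65) = 13 - (182/3 - 1*(-65))/(-65) = 13 - (-1)*(182/3 + 65)/65 = 13 - (-1)*377/(65*3) = 13 - 1*(-29/15) = 13 + 29/15 = 224/15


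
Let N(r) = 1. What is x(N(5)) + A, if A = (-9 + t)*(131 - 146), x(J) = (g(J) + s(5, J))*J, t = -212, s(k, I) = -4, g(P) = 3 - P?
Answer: 3313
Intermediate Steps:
x(J) = J*(-1 - J) (x(J) = ((3 - J) - 4)*J = (-1 - J)*J = J*(-1 - J))
A = 3315 (A = (-9 - 212)*(131 - 146) = -221*(-15) = 3315)
x(N(5)) + A = -1*1*(1 + 1) + 3315 = -1*1*2 + 3315 = -2 + 3315 = 3313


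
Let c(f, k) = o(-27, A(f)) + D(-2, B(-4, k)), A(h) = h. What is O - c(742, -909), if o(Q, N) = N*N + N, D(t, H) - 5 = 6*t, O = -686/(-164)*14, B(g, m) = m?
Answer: -22600858/41 ≈ -5.5124e+5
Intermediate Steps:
O = 2401/41 (O = -686*(-1)/164*14 = -14*(-49/164)*14 = (343/82)*14 = 2401/41 ≈ 58.561)
D(t, H) = 5 + 6*t
o(Q, N) = N + N² (o(Q, N) = N² + N = N + N²)
c(f, k) = -7 + f*(1 + f) (c(f, k) = f*(1 + f) + (5 + 6*(-2)) = f*(1 + f) + (5 - 12) = f*(1 + f) - 7 = -7 + f*(1 + f))
O - c(742, -909) = 2401/41 - (-7 + 742*(1 + 742)) = 2401/41 - (-7 + 742*743) = 2401/41 - (-7 + 551306) = 2401/41 - 1*551299 = 2401/41 - 551299 = -22600858/41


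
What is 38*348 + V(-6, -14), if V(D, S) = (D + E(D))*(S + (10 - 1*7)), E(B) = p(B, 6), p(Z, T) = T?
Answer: 13224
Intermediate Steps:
E(B) = 6
V(D, S) = (3 + S)*(6 + D) (V(D, S) = (D + 6)*(S + (10 - 1*7)) = (6 + D)*(S + (10 - 7)) = (6 + D)*(S + 3) = (6 + D)*(3 + S) = (3 + S)*(6 + D))
38*348 + V(-6, -14) = 38*348 + (18 + 3*(-6) + 6*(-14) - 6*(-14)) = 13224 + (18 - 18 - 84 + 84) = 13224 + 0 = 13224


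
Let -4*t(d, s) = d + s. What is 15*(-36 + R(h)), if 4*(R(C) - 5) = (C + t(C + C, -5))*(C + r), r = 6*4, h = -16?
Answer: -1335/2 ≈ -667.50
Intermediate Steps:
t(d, s) = -d/4 - s/4 (t(d, s) = -(d + s)/4 = -d/4 - s/4)
r = 24
R(C) = 5 + (24 + C)*(5/4 + C/2)/4 (R(C) = 5 + ((C + (-(C + C)/4 - 1/4*(-5)))*(C + 24))/4 = 5 + ((C + (-C/2 + 5/4))*(24 + C))/4 = 5 + ((C + (5/4 - C/2))*(24 + C))/4 = 5 + ((5/4 + C/2)*(24 + C))/4 = 5 + ((24 + C)*(5/4 + C/2))/4 = 5 + (24 + C)*(5/4 + C/2)/4)
15*(-36 + R(h)) = 15*(-36 + (25/2 + (1/8)*(-16)**2 + (53/16)*(-16))) = 15*(-36 + (25/2 + (1/8)*256 - 53)) = 15*(-36 + (25/2 + 32 - 53)) = 15*(-36 - 17/2) = 15*(-89/2) = -1335/2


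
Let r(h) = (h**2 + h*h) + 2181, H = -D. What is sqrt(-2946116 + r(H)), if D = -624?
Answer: I*sqrt(2165183) ≈ 1471.5*I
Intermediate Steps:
H = 624 (H = -1*(-624) = 624)
r(h) = 2181 + 2*h**2 (r(h) = (h**2 + h**2) + 2181 = 2*h**2 + 2181 = 2181 + 2*h**2)
sqrt(-2946116 + r(H)) = sqrt(-2946116 + (2181 + 2*624**2)) = sqrt(-2946116 + (2181 + 2*389376)) = sqrt(-2946116 + (2181 + 778752)) = sqrt(-2946116 + 780933) = sqrt(-2165183) = I*sqrt(2165183)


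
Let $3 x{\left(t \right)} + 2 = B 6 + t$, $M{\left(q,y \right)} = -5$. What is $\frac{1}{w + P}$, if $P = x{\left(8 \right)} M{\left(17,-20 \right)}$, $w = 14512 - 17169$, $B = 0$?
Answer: $- \frac{1}{2667} \approx -0.00037495$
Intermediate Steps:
$x{\left(t \right)} = - \frac{2}{3} + \frac{t}{3}$ ($x{\left(t \right)} = - \frac{2}{3} + \frac{0 \cdot 6 + t}{3} = - \frac{2}{3} + \frac{0 + t}{3} = - \frac{2}{3} + \frac{t}{3}$)
$w = -2657$ ($w = 14512 - 17169 = -2657$)
$P = -10$ ($P = \left(- \frac{2}{3} + \frac{1}{3} \cdot 8\right) \left(-5\right) = \left(- \frac{2}{3} + \frac{8}{3}\right) \left(-5\right) = 2 \left(-5\right) = -10$)
$\frac{1}{w + P} = \frac{1}{-2657 - 10} = \frac{1}{-2667} = - \frac{1}{2667}$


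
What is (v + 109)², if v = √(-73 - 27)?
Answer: 11781 + 2180*I ≈ 11781.0 + 2180.0*I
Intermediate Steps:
v = 10*I (v = √(-100) = 10*I ≈ 10.0*I)
(v + 109)² = (10*I + 109)² = (109 + 10*I)²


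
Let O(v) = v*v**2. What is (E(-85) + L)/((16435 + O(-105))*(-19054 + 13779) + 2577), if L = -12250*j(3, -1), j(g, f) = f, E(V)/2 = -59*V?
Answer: 22280/6019779827 ≈ 3.7011e-6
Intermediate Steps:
O(v) = v**3
E(V) = -118*V (E(V) = 2*(-59*V) = -118*V)
L = 12250 (L = -12250*(-1) = 12250)
(E(-85) + L)/((16435 + O(-105))*(-19054 + 13779) + 2577) = (-118*(-85) + 12250)/((16435 + (-105)**3)*(-19054 + 13779) + 2577) = (10030 + 12250)/((16435 - 1157625)*(-5275) + 2577) = 22280/(-1141190*(-5275) + 2577) = 22280/(6019777250 + 2577) = 22280/6019779827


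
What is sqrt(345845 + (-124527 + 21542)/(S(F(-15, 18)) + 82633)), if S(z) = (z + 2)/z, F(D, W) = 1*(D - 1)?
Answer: sqrt(151138862048619165)/661071 ≈ 588.08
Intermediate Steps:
F(D, W) = -1 + D (F(D, W) = 1*(-1 + D) = -1 + D)
S(z) = (2 + z)/z
sqrt(345845 + (-124527 + 21542)/(S(F(-15, 18)) + 82633)) = sqrt(345845 + (-124527 + 21542)/((2 + (-1 - 15))/(-1 - 15) + 82633)) = sqrt(345845 - 102985/((2 - 16)/(-16) + 82633)) = sqrt(345845 - 102985/(-1/16*(-14) + 82633)) = sqrt(345845 - 102985/(7/8 + 82633)) = sqrt(345845 - 102985/661071/8) = sqrt(345845 - 102985*8/661071) = sqrt(345845 - 823880/661071) = sqrt(228627276115/661071) = sqrt(151138862048619165)/661071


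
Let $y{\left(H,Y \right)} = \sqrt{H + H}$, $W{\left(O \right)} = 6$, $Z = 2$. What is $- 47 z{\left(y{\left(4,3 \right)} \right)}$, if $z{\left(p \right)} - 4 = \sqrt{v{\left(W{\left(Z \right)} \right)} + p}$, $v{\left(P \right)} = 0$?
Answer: $-188 - 47 \cdot 2^{\frac{3}{4}} \approx -267.04$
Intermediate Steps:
$y{\left(H,Y \right)} = \sqrt{2} \sqrt{H}$ ($y{\left(H,Y \right)} = \sqrt{2 H} = \sqrt{2} \sqrt{H}$)
$z{\left(p \right)} = 4 + \sqrt{p}$ ($z{\left(p \right)} = 4 + \sqrt{0 + p} = 4 + \sqrt{p}$)
$- 47 z{\left(y{\left(4,3 \right)} \right)} = - 47 \left(4 + \sqrt{\sqrt{2} \sqrt{4}}\right) = - 47 \left(4 + \sqrt{\sqrt{2} \cdot 2}\right) = - 47 \left(4 + \sqrt{2 \sqrt{2}}\right) = - 47 \left(4 + 2^{\frac{3}{4}}\right) = -188 - 47 \cdot 2^{\frac{3}{4}}$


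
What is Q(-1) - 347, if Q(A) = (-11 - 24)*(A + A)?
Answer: -277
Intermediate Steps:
Q(A) = -70*A
Q(-1) - 347 = -70*(-1) - 347 = 70 - 347 = -277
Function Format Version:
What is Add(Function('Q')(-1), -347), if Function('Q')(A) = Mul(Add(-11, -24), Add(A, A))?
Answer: -277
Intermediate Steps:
Function('Q')(A) = Mul(-70, A) (Function('Q')(A) = Mul(-35, Mul(2, A)) = Mul(-70, A))
Add(Function('Q')(-1), -347) = Add(Mul(-70, -1), -347) = Add(70, -347) = -277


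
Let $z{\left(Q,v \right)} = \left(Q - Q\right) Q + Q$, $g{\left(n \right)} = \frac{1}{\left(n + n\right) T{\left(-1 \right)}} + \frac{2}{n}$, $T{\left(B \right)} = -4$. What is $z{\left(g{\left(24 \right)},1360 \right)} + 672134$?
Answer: $\frac{43016581}{64} \approx 6.7213 \cdot 10^{5}$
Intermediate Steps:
$g{\left(n \right)} = \frac{15}{8 n}$ ($g{\left(n \right)} = \frac{1}{\left(n + n\right) \left(-4\right)} + \frac{2}{n} = \frac{1}{2 n} \left(- \frac{1}{4}\right) + \frac{2}{n} = - \frac{1}{8 n} + \frac{2}{n} = \frac{15}{8 n}$)
$z{\left(Q,v \right)} = Q$ ($z{\left(Q,v \right)} = 0 Q + Q = 0 + Q = Q$)
$z{\left(g{\left(24 \right)},1360 \right)} + 672134 = \frac{15}{8 \cdot 24} + 672134 = \frac{15}{8} \cdot \frac{1}{24} + 672134 = \frac{5}{64} + 672134 = \frac{43016581}{64}$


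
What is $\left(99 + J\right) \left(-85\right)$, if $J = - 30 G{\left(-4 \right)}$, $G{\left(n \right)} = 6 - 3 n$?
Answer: $37485$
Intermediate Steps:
$J = -540$ ($J = - 30 \left(6 - -12\right) = - 30 \left(6 + 12\right) = \left(-30\right) 18 = -540$)
$\left(99 + J\right) \left(-85\right) = \left(99 - 540\right) \left(-85\right) = \left(-441\right) \left(-85\right) = 37485$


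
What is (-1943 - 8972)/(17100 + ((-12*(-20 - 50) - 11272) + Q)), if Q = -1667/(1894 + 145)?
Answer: -4451137/2718877 ≈ -1.6371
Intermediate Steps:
Q = -1667/2039 ≈ -0.81756
(-1943 - 8972)/(17100 + ((-12*(-20 - 50) - 11272) + Q)) = (-1943 - 8972)/(17100 + ((-12*(-20 - 50) - 11272) - 1667/2039)) = -10915/(17100 + ((-12*(-70) - 11272) - 1667/2039)) = -10915/(17100 + ((840 - 11272) - 1667/2039)) = -10915/(17100 + (-10432 - 1667/2039)) = -10915/(17100 - 21272515/2039) = -10915/13594385/2039 = -10915*2039/13594385 = -4451137/2718877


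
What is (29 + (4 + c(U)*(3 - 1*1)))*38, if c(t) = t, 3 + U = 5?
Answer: 1406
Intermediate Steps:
U = 2 (U = -3 + 5 = 2)
(29 + (4 + c(U)*(3 - 1*1)))*38 = (29 + (4 + 2*(3 - 1*1)))*38 = (29 + (4 + 2*(3 - 1)))*38 = (29 + (4 + 2*2))*38 = (29 + (4 + 4))*38 = (29 + 8)*38 = 37*38 = 1406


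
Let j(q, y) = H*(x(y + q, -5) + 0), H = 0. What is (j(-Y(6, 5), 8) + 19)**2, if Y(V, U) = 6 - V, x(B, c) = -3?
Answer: 361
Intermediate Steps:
j(q, y) = 0 (j(q, y) = 0*(-3 + 0) = 0*(-3) = 0)
(j(-Y(6, 5), 8) + 19)**2 = (0 + 19)**2 = 19**2 = 361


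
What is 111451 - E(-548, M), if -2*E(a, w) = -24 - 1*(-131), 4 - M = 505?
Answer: 223009/2 ≈ 1.1150e+5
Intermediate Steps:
M = -501 (M = 4 - 1*505 = 4 - 505 = -501)
E(a, w) = -107/2 (E(a, w) = -(-24 - 1*(-131))/2 = -(-24 + 131)/2 = -½*107 = -107/2)
111451 - E(-548, M) = 111451 - 1*(-107/2) = 111451 + 107/2 = 223009/2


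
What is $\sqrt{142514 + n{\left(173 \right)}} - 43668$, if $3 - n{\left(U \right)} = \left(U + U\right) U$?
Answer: $-43668 + \sqrt{82659} \approx -43381.0$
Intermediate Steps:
$n{\left(U \right)} = 3 - 2 U^{2}$ ($n{\left(U \right)} = 3 - \left(U + U\right) U = 3 - 2 U U = 3 - 2 U^{2}$)
$\sqrt{142514 + n{\left(173 \right)}} - 43668 = \sqrt{142514 + \left(3 - 2 \cdot 173^{2}\right)} - 43668 = \sqrt{142514 + \left(3 - 59858\right)} - 43668 = \sqrt{142514 - 59855} - 43668 = \sqrt{82659} - 43668 = -43668 + \sqrt{82659}$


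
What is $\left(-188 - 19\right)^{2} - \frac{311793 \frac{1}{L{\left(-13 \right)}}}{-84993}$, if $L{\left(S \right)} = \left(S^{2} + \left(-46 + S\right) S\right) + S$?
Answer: $\frac{1120480586468}{26149513} \approx 42849.0$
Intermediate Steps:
$L{\left(S \right)} = S + S^{2} + S \left(-46 + S\right)$ ($L{\left(S \right)} = \left(S^{2} + S \left(-46 + S\right)\right) + S = S + S^{2} + S \left(-46 + S\right)$)
$\left(-188 - 19\right)^{2} - \frac{311793 \frac{1}{L{\left(-13 \right)}}}{-84993} = \left(-188 - 19\right)^{2} - \frac{311793 \frac{1}{\left(-13\right) \left(-45 + 2 \left(-13\right)\right)}}{-84993} = \left(-207\right)^{2} - \frac{311793}{\left(-13\right) \left(-45 - 26\right)} \left(- \frac{1}{84993}\right) = 42849 - \frac{311793}{\left(-13\right) \left(-71\right)} \left(- \frac{1}{84993}\right) = 42849 - \frac{311793}{923} \left(- \frac{1}{84993}\right) = 42849 - - \frac{103931}{26149513} = 42849 + \frac{103931}{26149513} = \frac{1120480586468}{26149513}$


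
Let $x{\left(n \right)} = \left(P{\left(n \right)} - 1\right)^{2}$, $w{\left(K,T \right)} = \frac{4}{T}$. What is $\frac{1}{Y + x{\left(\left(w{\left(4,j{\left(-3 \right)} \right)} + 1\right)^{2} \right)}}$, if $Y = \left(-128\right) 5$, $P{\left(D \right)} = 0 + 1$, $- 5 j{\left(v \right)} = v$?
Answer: $- \frac{1}{640} \approx -0.0015625$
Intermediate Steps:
$j{\left(v \right)} = - \frac{v}{5}$
$P{\left(D \right)} = 1$
$Y = -640$
$x{\left(n \right)} = 0$ ($x{\left(n \right)} = \left(1 - 1\right)^{2} = 0^{2} = 0$)
$\frac{1}{Y + x{\left(\left(w{\left(4,j{\left(-3 \right)} \right)} + 1\right)^{2} \right)}} = \frac{1}{-640 + 0} = \frac{1}{-640} = - \frac{1}{640}$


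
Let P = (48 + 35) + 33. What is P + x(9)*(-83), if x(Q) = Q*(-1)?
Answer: 863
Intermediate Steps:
x(Q) = -Q
P = 116 (P = 83 + 33 = 116)
P + x(9)*(-83) = 116 - 1*9*(-83) = 116 - 9*(-83) = 116 + 747 = 863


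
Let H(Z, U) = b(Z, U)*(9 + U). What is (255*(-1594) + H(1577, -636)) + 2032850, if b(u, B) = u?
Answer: 637601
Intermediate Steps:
H(Z, U) = Z*(9 + U)
(255*(-1594) + H(1577, -636)) + 2032850 = (255*(-1594) + 1577*(9 - 636)) + 2032850 = (-406470 + 1577*(-627)) + 2032850 = (-406470 - 988779) + 2032850 = -1395249 + 2032850 = 637601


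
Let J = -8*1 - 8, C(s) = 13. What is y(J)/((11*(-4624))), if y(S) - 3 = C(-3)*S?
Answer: 205/50864 ≈ 0.0040304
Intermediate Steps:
J = -16 (J = -8 - 8 = -16)
y(S) = 3 + 13*S
y(J)/((11*(-4624))) = (3 + 13*(-16))/((11*(-4624))) = (3 - 208)/(-50864) = -205*(-1/50864) = 205/50864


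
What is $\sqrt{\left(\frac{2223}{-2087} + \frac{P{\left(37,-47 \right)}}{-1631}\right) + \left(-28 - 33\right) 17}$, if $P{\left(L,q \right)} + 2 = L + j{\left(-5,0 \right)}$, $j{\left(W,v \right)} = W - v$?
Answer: $\frac{2 i \sqrt{3006942626327066}}{3403897} \approx 32.219 i$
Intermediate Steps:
$P{\left(L,q \right)} = -7 + L$ ($P{\left(L,q \right)} = -2 + \left(L - 5\right) = -2 + \left(-5 + L\right) = -7 + L$)
$\sqrt{\left(\frac{2223}{-2087} + \frac{P{\left(37,-47 \right)}}{-1631}\right) + \left(-28 - 33\right) 17} = \sqrt{\left(\frac{2223}{-2087} + \frac{-7 + 37}{-1631}\right) + \left(-28 - 33\right) 17} = \sqrt{\left(2223 \left(- \frac{1}{2087}\right) + 30 \left(- \frac{1}{1631}\right)\right) - 1037} = \sqrt{\left(- \frac{2223}{2087} - \frac{30}{1631}\right) - 1037} = \sqrt{- \frac{3688323}{3403897} - 1037} = \sqrt{- \frac{3533529512}{3403897}} = \frac{2 i \sqrt{3006942626327066}}{3403897}$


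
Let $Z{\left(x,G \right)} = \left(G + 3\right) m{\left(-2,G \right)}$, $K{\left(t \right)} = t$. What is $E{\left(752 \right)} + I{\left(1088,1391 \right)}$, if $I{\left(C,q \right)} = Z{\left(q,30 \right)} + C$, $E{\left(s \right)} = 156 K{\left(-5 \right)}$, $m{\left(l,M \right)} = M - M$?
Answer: $308$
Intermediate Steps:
$m{\left(l,M \right)} = 0$
$Z{\left(x,G \right)} = 0$ ($Z{\left(x,G \right)} = \left(G + 3\right) 0 = \left(3 + G\right) 0 = 0$)
$E{\left(s \right)} = -780$ ($E{\left(s \right)} = 156 \left(-5\right) = -780$)
$I{\left(C,q \right)} = C$ ($I{\left(C,q \right)} = 0 + C = C$)
$E{\left(752 \right)} + I{\left(1088,1391 \right)} = -780 + 1088 = 308$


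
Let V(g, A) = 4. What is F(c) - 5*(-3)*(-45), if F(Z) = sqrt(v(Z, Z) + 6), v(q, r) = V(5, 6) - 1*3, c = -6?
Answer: -675 + sqrt(7) ≈ -672.35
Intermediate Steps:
v(q, r) = 1 (v(q, r) = 4 - 1*3 = 4 - 3 = 1)
F(Z) = sqrt(7) (F(Z) = sqrt(1 + 6) = sqrt(7))
F(c) - 5*(-3)*(-45) = sqrt(7) - 5*(-3)*(-45) = sqrt(7) + 15*(-45) = sqrt(7) - 675 = -675 + sqrt(7)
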